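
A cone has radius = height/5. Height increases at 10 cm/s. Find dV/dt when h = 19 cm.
722π/5 cm³/s

V = (1/3)π(h/5)²h = πh³/75
dV/dt = πh²/25 · 10
At h = 19: dV/dt = 722π/5 cm³/s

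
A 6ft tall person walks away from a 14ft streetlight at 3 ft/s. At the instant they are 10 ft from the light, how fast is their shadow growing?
9/4 ft/s

By similar triangles: 14/(x+s) = 6/s
Solving: s = 6x/8
ds/dt = 6/8 · dx/dt = 3/4 · 3 = 9/4 ft/s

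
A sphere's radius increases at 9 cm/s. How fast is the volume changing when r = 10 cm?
3600π cm³/s

V = (4/3)πr³
dV/dt = dV/dr · dr/dt = 4πr² · 9
At r = 10: dV/dt = 3600π cm³/s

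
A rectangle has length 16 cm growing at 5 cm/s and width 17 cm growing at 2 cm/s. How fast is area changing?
117 cm²/s

A = lw
dA/dt = w·dl/dt + l·dw/dt = 17·5 + 16·2 = 117 cm²/s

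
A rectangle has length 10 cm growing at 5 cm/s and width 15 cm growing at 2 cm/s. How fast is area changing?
95 cm²/s

A = lw
dA/dt = w·dl/dt + l·dw/dt = 15·5 + 10·2 = 95 cm²/s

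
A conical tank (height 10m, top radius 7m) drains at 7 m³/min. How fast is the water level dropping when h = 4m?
25/(28π) ≈ 0.2842 m/min

r/h = 7/10, so r = (7/10)h
V = (1/3)πr²h = (1/3)π((7/10)h)²h = (49/300)πh³
dV/dh = (49/100)πh²
dh/dt = (dV/dt)/(dV/dh) = -7/((49/100)π·4²) = -25/(28π) m/min
The level is dropping at 25/(28π) ≈ 0.2842 m/min.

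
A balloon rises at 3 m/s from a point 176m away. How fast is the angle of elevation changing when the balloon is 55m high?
0.015529 rad/s

tan(θ) = y/176
sec²(θ) · dθ/dt = (1/176) · dy/dt
dθ/dt = cos²(θ)/176 · 3 = 176/(176² + 55²) · 3
dθ/dt = 0.015529 rad/s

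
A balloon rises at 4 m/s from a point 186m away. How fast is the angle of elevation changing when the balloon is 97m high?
0.016907 rad/s

tan(θ) = y/186
sec²(θ) · dθ/dt = (1/186) · dy/dt
dθ/dt = cos²(θ)/186 · 4 = 186/(186² + 97²) · 4
dθ/dt = 0.016907 rad/s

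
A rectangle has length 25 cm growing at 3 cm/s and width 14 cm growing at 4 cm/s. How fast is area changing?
142 cm²/s

A = lw
dA/dt = w·dl/dt + l·dw/dt = 14·3 + 25·4 = 142 cm²/s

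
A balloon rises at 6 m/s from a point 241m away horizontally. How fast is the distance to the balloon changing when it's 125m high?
375√73706/36853 ≈ 2.763 m/s

z² = 241² + y²
z = √(241² + 125²) = √73706
dz/dt = y/z · dy/dt = 125/√73706 · 6 = 375√73706/36853 ≈ 2.763 m/s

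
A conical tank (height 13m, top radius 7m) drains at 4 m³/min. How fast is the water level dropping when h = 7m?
676/(2401π) ≈ 0.08962 m/min

r/h = 7/13, so r = (7/13)h
V = (1/3)πr²h = (1/3)π((7/13)h)²h = (49/507)πh³
dV/dh = (49/169)πh²
dh/dt = (dV/dt)/(dV/dh) = -4/((49/169)π·7²) = -676/(2401π) m/min
The level is dropping at 676/(2401π) ≈ 0.08962 m/min.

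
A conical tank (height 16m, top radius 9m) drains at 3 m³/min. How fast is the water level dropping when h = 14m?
64/(1323π) ≈ 0.0154 m/min

r/h = 9/16, so r = (9/16)h
V = (1/3)πr²h = (1/3)π((9/16)h)²h = (27/256)πh³
dV/dh = (81/256)πh²
dh/dt = (dV/dt)/(dV/dh) = -3/((81/256)π·14²) = -64/(1323π) m/min
The level is dropping at 64/(1323π) ≈ 0.0154 m/min.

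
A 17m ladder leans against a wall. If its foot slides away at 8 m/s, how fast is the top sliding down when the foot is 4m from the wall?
32√273/273 ≈ 1.937 m/s

x² + y² = 17²
2x·dx/dt + 2y·dy/dt = 0
dy/dt = -x/y · dx/dt = -4/√273 · 8 = -32√273/273 m/s
The top is descending at 32√273/273 ≈ 1.937 m/s.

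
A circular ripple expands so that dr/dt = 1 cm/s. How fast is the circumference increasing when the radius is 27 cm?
2π cm/s

C = 2πr
dC/dt = 2π · dr/dt = 2π · 1 = 2π cm/s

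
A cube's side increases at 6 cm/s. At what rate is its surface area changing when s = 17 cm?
1224 cm²/s

A = 6s²
dA/dt = 12s · ds/dt = 12·17·6 = 1224 cm²/s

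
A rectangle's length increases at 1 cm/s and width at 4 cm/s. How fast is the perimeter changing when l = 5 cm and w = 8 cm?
10 cm/s

P = 2(l + w)
dP/dt = 2(dl/dt + dw/dt) = 2(1 + 4) = 10 cm/s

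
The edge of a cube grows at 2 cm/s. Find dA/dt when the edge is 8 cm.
192 cm²/s

A = 6s²
dA/dt = 12s · ds/dt = 12·8·2 = 192 cm²/s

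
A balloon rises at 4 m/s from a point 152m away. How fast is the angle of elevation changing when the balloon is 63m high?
0.022458 rad/s

tan(θ) = y/152
sec²(θ) · dθ/dt = (1/152) · dy/dt
dθ/dt = cos²(θ)/152 · 4 = 152/(152² + 63²) · 4
dθ/dt = 0.022458 rad/s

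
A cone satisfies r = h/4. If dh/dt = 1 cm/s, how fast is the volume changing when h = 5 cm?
25π/16 cm³/s

V = (1/3)π(h/4)²h = πh³/48
dV/dt = πh²/16 · 1
At h = 5: dV/dt = 25π/16 cm³/s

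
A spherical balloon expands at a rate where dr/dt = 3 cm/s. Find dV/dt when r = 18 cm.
3888π cm³/s

V = (4/3)πr³
dV/dt = dV/dr · dr/dt = 4πr² · 3
At r = 18: dV/dt = 3888π cm³/s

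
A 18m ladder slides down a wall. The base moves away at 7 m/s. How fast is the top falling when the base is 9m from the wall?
7√3/3 ≈ 4.041 m/s

x² + y² = 18²
2x·dx/dt + 2y·dy/dt = 0
dy/dt = -x/y · dx/dt = -9/(9√3) · 7 = -7√3/3 m/s
The top is descending at 7√3/3 ≈ 4.041 m/s.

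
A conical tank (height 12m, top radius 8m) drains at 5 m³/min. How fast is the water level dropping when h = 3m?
5/(4π) ≈ 0.3979 m/min

r/h = 8/12, so r = (2/3)h
V = (1/3)πr²h = (1/3)π((2/3)h)²h = (4/27)πh³
dV/dh = (4/9)πh²
dh/dt = (dV/dt)/(dV/dh) = -5/((4/9)π·3²) = -5/(4π) m/min
The level is dropping at 5/(4π) ≈ 0.3979 m/min.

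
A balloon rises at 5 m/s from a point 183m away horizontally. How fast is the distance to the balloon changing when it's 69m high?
23√170/170 ≈ 1.764 m/s

z² = 183² + y²
z = √(183² + 69²) = 15√170
dz/dt = y/z · dy/dt = 69/(15√170) · 5 = 23√170/170 ≈ 1.764 m/s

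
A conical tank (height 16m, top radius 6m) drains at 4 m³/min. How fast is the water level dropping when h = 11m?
256/(1089π) ≈ 0.07483 m/min

r/h = 6/16, so r = (3/8)h
V = (1/3)πr²h = (1/3)π((3/8)h)²h = (3/64)πh³
dV/dh = (9/64)πh²
dh/dt = (dV/dt)/(dV/dh) = -4/((9/64)π·11²) = -256/(1089π) m/min
The level is dropping at 256/(1089π) ≈ 0.07483 m/min.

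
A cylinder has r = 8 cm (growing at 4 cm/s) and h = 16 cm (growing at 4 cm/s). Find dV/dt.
1280π cm³/s

V = πr²h
dV/dt = 2πrh·dr/dt + πr²·dh/dt
= 2π(8)(16)(4) + π(8)²(4)
= 1280π cm³/s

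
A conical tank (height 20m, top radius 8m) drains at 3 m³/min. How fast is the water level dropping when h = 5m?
3/(4π) ≈ 0.2387 m/min

r/h = 8/20, so r = (2/5)h
V = (1/3)πr²h = (1/3)π((2/5)h)²h = (4/75)πh³
dV/dh = (4/25)πh²
dh/dt = (dV/dt)/(dV/dh) = -3/((4/25)π·5²) = -3/(4π) m/min
The level is dropping at 3/(4π) ≈ 0.2387 m/min.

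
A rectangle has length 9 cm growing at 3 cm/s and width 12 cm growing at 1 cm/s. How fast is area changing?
45 cm²/s

A = lw
dA/dt = w·dl/dt + l·dw/dt = 12·3 + 9·1 = 45 cm²/s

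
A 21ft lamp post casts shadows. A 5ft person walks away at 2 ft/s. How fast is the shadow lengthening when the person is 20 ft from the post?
5/8 ft/s

By similar triangles: 21/(x+s) = 5/s
Solving: s = 5x/16
ds/dt = 5/16 · dx/dt = 5/16 · 2 = 5/8 ft/s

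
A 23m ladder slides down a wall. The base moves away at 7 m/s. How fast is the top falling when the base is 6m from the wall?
42√493/493 ≈ 1.892 m/s

x² + y² = 23²
2x·dx/dt + 2y·dy/dt = 0
dy/dt = -x/y · dx/dt = -6/√493 · 7 = -42√493/493 m/s
The top is descending at 42√493/493 ≈ 1.892 m/s.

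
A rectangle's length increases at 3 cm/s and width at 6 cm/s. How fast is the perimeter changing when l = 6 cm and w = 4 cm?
18 cm/s

P = 2(l + w)
dP/dt = 2(dl/dt + dw/dt) = 2(3 + 6) = 18 cm/s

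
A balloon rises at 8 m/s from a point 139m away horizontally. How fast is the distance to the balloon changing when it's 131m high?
524√36482/18241 ≈ 5.487 m/s

z² = 139² + y²
z = √(139² + 131²) = √36482
dz/dt = y/z · dy/dt = 131/√36482 · 8 = 524√36482/18241 ≈ 5.487 m/s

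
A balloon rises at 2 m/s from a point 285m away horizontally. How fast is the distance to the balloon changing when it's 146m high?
292√61/2501 ≈ 0.9119 m/s

z² = 285² + y²
z = √(285² + 146²) = 41√61
dz/dt = y/z · dy/dt = 146/(41√61) · 2 = 292√61/2501 ≈ 0.9119 m/s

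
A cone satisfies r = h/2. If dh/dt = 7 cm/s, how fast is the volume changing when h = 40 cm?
2800π cm³/s

V = (1/3)π(h/2)²h = πh³/12
dV/dt = πh²/4 · 7
At h = 40: dV/dt = 2800π cm³/s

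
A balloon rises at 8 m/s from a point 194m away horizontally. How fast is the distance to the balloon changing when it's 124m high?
496√13253/13253 ≈ 4.308 m/s

z² = 194² + y²
z = √(194² + 124²) = 2√13253
dz/dt = y/z · dy/dt = 124/(2√13253) · 8 = 496√13253/13253 ≈ 4.308 m/s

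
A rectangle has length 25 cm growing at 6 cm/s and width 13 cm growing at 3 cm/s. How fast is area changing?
153 cm²/s

A = lw
dA/dt = w·dl/dt + l·dw/dt = 13·6 + 25·3 = 153 cm²/s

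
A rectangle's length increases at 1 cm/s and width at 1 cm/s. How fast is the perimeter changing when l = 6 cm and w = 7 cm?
4 cm/s

P = 2(l + w)
dP/dt = 2(dl/dt + dw/dt) = 2(1 + 1) = 4 cm/s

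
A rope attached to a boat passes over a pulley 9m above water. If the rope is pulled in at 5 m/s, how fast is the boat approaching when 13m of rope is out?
65√22/44 ≈ 6.929 m/s

rope² = x² + 9²
x = √(13² - 9²) = 2√22
dx/dt = (rope/x) · d(rope)/dt = (13/(2√22)) · (-5) = -65√22/44 m/s
The boat approaches at 65√22/44 ≈ 6.929 m/s.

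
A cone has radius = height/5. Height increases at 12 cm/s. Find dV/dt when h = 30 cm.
432π cm³/s

V = (1/3)π(h/5)²h = πh³/75
dV/dt = πh²/25 · 12
At h = 30: dV/dt = 432π cm³/s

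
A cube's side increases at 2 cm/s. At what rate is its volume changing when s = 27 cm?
4374 cm³/s

V = s³
dV/dt = 3s² · ds/dt = 3·27²·2 = 4374 cm³/s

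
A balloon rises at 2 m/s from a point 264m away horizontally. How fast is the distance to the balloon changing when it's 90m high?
30√2161/2161 ≈ 0.6453 m/s

z² = 264² + y²
z = √(264² + 90²) = 6√2161
dz/dt = y/z · dy/dt = 90/(6√2161) · 2 = 30√2161/2161 ≈ 0.6453 m/s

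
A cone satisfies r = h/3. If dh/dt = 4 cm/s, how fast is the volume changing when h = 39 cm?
676π cm³/s

V = (1/3)π(h/3)²h = πh³/27
dV/dt = πh²/9 · 4
At h = 39: dV/dt = 676π cm³/s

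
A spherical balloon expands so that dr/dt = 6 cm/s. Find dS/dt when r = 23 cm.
1104π cm²/s

S = 4πr²
dS/dt = dS/dr · dr/dt = 8πr · 6
At r = 23: dS/dt = 1104π cm²/s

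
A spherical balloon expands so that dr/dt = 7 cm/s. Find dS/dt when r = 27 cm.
1512π cm²/s

S = 4πr²
dS/dt = dS/dr · dr/dt = 8πr · 7
At r = 27: dS/dt = 1512π cm²/s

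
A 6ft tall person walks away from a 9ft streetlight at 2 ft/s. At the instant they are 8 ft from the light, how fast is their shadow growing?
4 ft/s

By similar triangles: 9/(x+s) = 6/s
Solving: s = 6x/3
ds/dt = 6/3 · dx/dt = 2 · 2 = 4 ft/s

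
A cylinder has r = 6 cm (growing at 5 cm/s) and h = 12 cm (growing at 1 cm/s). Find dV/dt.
756π cm³/s

V = πr²h
dV/dt = 2πrh·dr/dt + πr²·dh/dt
= 2π(6)(12)(5) + π(6)²(1)
= 756π cm³/s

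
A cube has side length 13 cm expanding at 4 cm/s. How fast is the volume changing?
2028 cm³/s

V = s³
dV/dt = 3s² · ds/dt = 3·13²·4 = 2028 cm³/s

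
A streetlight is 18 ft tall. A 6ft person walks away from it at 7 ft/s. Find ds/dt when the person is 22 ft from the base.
7/2 ft/s

By similar triangles: 18/(x+s) = 6/s
Solving: s = 6x/12
ds/dt = 6/12 · dx/dt = 1/2 · 7 = 7/2 ft/s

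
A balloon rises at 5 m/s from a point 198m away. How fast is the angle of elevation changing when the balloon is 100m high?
0.02012 rad/s

tan(θ) = y/198
sec²(θ) · dθ/dt = (1/198) · dy/dt
dθ/dt = cos²(θ)/198 · 5 = 198/(198² + 100²) · 5
dθ/dt = 0.02012 rad/s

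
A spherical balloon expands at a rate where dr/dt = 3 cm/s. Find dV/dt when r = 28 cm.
9408π cm³/s

V = (4/3)πr³
dV/dt = dV/dr · dr/dt = 4πr² · 3
At r = 28: dV/dt = 9408π cm³/s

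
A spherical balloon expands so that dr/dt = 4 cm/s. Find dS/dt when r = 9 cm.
288π cm²/s

S = 4πr²
dS/dt = dS/dr · dr/dt = 8πr · 4
At r = 9: dS/dt = 288π cm²/s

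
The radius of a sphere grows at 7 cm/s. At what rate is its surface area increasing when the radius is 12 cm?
672π cm²/s

S = 4πr²
dS/dt = dS/dr · dr/dt = 8πr · 7
At r = 12: dS/dt = 672π cm²/s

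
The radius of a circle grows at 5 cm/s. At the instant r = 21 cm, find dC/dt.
10π cm/s

C = 2πr
dC/dt = 2π · dr/dt = 2π · 5 = 10π cm/s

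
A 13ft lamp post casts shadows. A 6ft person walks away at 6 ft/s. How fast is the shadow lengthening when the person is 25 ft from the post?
36/7 ft/s

By similar triangles: 13/(x+s) = 6/s
Solving: s = 6x/7
ds/dt = 6/7 · dx/dt = 6/7 · 6 = 36/7 ft/s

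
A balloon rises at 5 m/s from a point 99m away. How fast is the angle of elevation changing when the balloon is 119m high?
0.020658 rad/s

tan(θ) = y/99
sec²(θ) · dθ/dt = (1/99) · dy/dt
dθ/dt = cos²(θ)/99 · 5 = 99/(99² + 119²) · 5
dθ/dt = 0.020658 rad/s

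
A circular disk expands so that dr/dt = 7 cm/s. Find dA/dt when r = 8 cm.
112π cm²/s

A = πr²
dA/dt = 2πr · dr/dt = 2π(8)(7) = 112π cm²/s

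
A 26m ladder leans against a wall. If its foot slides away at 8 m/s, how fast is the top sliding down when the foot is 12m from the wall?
48√133/133 ≈ 4.162 m/s

x² + y² = 26²
2x·dx/dt + 2y·dy/dt = 0
dy/dt = -x/y · dx/dt = -12/(2√133) · 8 = -48√133/133 m/s
The top is descending at 48√133/133 ≈ 4.162 m/s.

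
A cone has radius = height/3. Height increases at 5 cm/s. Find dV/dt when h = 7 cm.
245π/9 cm³/s

V = (1/3)π(h/3)²h = πh³/27
dV/dt = πh²/9 · 5
At h = 7: dV/dt = 245π/9 cm³/s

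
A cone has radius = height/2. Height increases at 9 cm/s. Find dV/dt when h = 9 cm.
729π/4 cm³/s

V = (1/3)π(h/2)²h = πh³/12
dV/dt = πh²/4 · 9
At h = 9: dV/dt = 729π/4 cm³/s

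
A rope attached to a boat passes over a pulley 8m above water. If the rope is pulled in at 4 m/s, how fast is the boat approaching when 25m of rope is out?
100√561/561 ≈ 4.222 m/s

rope² = x² + 8²
x = √(25² - 8²) = √561
dx/dt = (rope/x) · d(rope)/dt = (25/√561) · (-4) = -100√561/561 m/s
The boat approaches at 100√561/561 ≈ 4.222 m/s.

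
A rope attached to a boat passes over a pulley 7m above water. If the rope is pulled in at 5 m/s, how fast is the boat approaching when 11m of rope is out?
55√2/12 ≈ 6.482 m/s

rope² = x² + 7²
x = √(11² - 7²) = 6√2
dx/dt = (rope/x) · d(rope)/dt = (11/(6√2)) · (-5) = -55√2/12 m/s
The boat approaches at 55√2/12 ≈ 6.482 m/s.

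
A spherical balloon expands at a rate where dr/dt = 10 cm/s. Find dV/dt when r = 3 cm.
360π cm³/s

V = (4/3)πr³
dV/dt = dV/dr · dr/dt = 4πr² · 10
At r = 3: dV/dt = 360π cm³/s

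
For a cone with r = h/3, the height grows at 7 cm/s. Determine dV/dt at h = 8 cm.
448π/9 cm³/s

V = (1/3)π(h/3)²h = πh³/27
dV/dt = πh²/9 · 7
At h = 8: dV/dt = 448π/9 cm³/s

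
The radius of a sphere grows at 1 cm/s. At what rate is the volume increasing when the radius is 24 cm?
2304π cm³/s

V = (4/3)πr³
dV/dt = dV/dr · dr/dt = 4πr² · 1
At r = 24: dV/dt = 2304π cm³/s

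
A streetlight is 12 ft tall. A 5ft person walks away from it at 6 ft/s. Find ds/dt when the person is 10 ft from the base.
30/7 ft/s

By similar triangles: 12/(x+s) = 5/s
Solving: s = 5x/7
ds/dt = 5/7 · dx/dt = 5/7 · 6 = 30/7 ft/s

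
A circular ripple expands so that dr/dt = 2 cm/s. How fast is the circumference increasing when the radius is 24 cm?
4π cm/s

C = 2πr
dC/dt = 2π · dr/dt = 2π · 2 = 4π cm/s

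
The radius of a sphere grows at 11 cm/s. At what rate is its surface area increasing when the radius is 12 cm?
1056π cm²/s

S = 4πr²
dS/dt = dS/dr · dr/dt = 8πr · 11
At r = 12: dS/dt = 1056π cm²/s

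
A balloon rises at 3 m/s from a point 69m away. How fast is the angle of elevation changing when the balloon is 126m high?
0.010031 rad/s

tan(θ) = y/69
sec²(θ) · dθ/dt = (1/69) · dy/dt
dθ/dt = cos²(θ)/69 · 3 = 69/(69² + 126²) · 3
dθ/dt = 0.010031 rad/s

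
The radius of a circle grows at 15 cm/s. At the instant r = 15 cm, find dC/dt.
30π cm/s

C = 2πr
dC/dt = 2π · dr/dt = 2π · 15 = 30π cm/s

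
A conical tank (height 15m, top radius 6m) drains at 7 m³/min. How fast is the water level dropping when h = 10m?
7/(16π) ≈ 0.1393 m/min

r/h = 6/15, so r = (2/5)h
V = (1/3)πr²h = (1/3)π((2/5)h)²h = (4/75)πh³
dV/dh = (4/25)πh²
dh/dt = (dV/dt)/(dV/dh) = -7/((4/25)π·10²) = -7/(16π) m/min
The level is dropping at 7/(16π) ≈ 0.1393 m/min.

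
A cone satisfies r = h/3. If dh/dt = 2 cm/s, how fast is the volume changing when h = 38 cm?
2888π/9 cm³/s

V = (1/3)π(h/3)²h = πh³/27
dV/dt = πh²/9 · 2
At h = 38: dV/dt = 2888π/9 cm³/s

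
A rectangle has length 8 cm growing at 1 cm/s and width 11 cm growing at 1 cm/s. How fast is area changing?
19 cm²/s

A = lw
dA/dt = w·dl/dt + l·dw/dt = 11·1 + 8·1 = 19 cm²/s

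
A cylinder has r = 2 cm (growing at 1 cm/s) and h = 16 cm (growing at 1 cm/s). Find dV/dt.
68π cm³/s

V = πr²h
dV/dt = 2πrh·dr/dt + πr²·dh/dt
= 2π(2)(16)(1) + π(2)²(1)
= 68π cm³/s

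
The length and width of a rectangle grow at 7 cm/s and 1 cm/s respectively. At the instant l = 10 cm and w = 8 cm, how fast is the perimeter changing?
16 cm/s

P = 2(l + w)
dP/dt = 2(dl/dt + dw/dt) = 2(7 + 1) = 16 cm/s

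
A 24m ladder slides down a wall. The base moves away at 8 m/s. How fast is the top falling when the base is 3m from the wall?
8√7/21 ≈ 1.008 m/s

x² + y² = 24²
2x·dx/dt + 2y·dy/dt = 0
dy/dt = -x/y · dx/dt = -3/(9√7) · 8 = -8√7/21 m/s
The top is descending at 8√7/21 ≈ 1.008 m/s.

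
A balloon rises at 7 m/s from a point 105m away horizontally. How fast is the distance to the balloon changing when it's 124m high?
868√26401/26401 ≈ 5.342 m/s

z² = 105² + y²
z = √(105² + 124²) = √26401
dz/dt = y/z · dy/dt = 124/√26401 · 7 = 868√26401/26401 ≈ 5.342 m/s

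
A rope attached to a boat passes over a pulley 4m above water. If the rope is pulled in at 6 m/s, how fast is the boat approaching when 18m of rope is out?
54√77/77 ≈ 6.154 m/s

rope² = x² + 4²
x = √(18² - 4²) = 2√77
dx/dt = (rope/x) · d(rope)/dt = (18/(2√77)) · (-6) = -54√77/77 m/s
The boat approaches at 54√77/77 ≈ 6.154 m/s.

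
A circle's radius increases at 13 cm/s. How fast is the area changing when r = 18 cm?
468π cm²/s

A = πr²
dA/dt = 2πr · dr/dt = 2π(18)(13) = 468π cm²/s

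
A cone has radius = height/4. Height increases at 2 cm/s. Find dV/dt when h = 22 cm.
121π/2 cm³/s

V = (1/3)π(h/4)²h = πh³/48
dV/dt = πh²/16 · 2
At h = 22: dV/dt = 121π/2 cm³/s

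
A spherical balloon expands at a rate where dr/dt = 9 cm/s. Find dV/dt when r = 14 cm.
7056π cm³/s

V = (4/3)πr³
dV/dt = dV/dr · dr/dt = 4πr² · 9
At r = 14: dV/dt = 7056π cm³/s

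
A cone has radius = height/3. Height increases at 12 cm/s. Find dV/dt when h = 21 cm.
588π cm³/s

V = (1/3)π(h/3)²h = πh³/27
dV/dt = πh²/9 · 12
At h = 21: dV/dt = 588π cm³/s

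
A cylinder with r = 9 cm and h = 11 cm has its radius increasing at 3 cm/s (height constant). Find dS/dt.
174π cm²/s

S = 2πrh + 2πr² (lateral + bases)
dS/dt = (2πh + 4πr)·dr/dt = (2π·11 + 4π·9)·3
= 174π cm²/s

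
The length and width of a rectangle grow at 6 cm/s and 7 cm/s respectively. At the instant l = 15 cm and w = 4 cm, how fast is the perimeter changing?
26 cm/s

P = 2(l + w)
dP/dt = 2(dl/dt + dw/dt) = 2(6 + 7) = 26 cm/s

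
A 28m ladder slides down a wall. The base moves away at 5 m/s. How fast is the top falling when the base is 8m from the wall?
2√5/3 ≈ 1.491 m/s

x² + y² = 28²
2x·dx/dt + 2y·dy/dt = 0
dy/dt = -x/y · dx/dt = -8/(12√5) · 5 = -2√5/3 m/s
The top is descending at 2√5/3 ≈ 1.491 m/s.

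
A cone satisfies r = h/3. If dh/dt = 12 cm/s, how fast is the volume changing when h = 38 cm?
5776π/3 cm³/s

V = (1/3)π(h/3)²h = πh³/27
dV/dt = πh²/9 · 12
At h = 38: dV/dt = 5776π/3 cm³/s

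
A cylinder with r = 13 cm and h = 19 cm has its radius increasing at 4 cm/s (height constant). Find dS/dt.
360π cm²/s

S = 2πrh + 2πr² (lateral + bases)
dS/dt = (2πh + 4πr)·dr/dt = (2π·19 + 4π·13)·4
= 360π cm²/s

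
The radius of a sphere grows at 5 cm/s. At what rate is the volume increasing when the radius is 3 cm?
180π cm³/s

V = (4/3)πr³
dV/dt = dV/dr · dr/dt = 4πr² · 5
At r = 3: dV/dt = 180π cm³/s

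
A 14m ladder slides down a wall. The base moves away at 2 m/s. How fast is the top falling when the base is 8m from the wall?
8√33/33 ≈ 1.393 m/s

x² + y² = 14²
2x·dx/dt + 2y·dy/dt = 0
dy/dt = -x/y · dx/dt = -8/(2√33) · 2 = -8√33/33 m/s
The top is descending at 8√33/33 ≈ 1.393 m/s.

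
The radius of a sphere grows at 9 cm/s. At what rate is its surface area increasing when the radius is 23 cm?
1656π cm²/s

S = 4πr²
dS/dt = dS/dr · dr/dt = 8πr · 9
At r = 23: dS/dt = 1656π cm²/s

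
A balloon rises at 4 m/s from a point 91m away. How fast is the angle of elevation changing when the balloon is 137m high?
0.013457 rad/s

tan(θ) = y/91
sec²(θ) · dθ/dt = (1/91) · dy/dt
dθ/dt = cos²(θ)/91 · 4 = 91/(91² + 137²) · 4
dθ/dt = 0.013457 rad/s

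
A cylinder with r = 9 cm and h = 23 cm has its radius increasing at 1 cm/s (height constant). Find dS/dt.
82π cm²/s

S = 2πrh + 2πr² (lateral + bases)
dS/dt = (2πh + 4πr)·dr/dt = (2π·23 + 4π·9)·1
= 82π cm²/s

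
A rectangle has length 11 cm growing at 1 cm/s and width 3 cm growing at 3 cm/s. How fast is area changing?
36 cm²/s

A = lw
dA/dt = w·dl/dt + l·dw/dt = 3·1 + 11·3 = 36 cm²/s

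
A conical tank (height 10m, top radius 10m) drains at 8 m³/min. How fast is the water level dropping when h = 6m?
2/(9π) ≈ 0.07074 m/min

r/h = 10/10, so r = h
V = (1/3)πr²h = (1/3)π(h)²h = (1/3)πh³
dV/dh = πh²
dh/dt = (dV/dt)/(dV/dh) = -8/(π·6²) = -2/(9π) m/min
The level is dropping at 2/(9π) ≈ 0.07074 m/min.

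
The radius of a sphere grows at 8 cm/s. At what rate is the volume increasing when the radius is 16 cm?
8192π cm³/s

V = (4/3)πr³
dV/dt = dV/dr · dr/dt = 4πr² · 8
At r = 16: dV/dt = 8192π cm³/s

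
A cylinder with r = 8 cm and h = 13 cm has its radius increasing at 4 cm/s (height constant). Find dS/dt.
232π cm²/s

S = 2πrh + 2πr² (lateral + bases)
dS/dt = (2πh + 4πr)·dr/dt = (2π·13 + 4π·8)·4
= 232π cm²/s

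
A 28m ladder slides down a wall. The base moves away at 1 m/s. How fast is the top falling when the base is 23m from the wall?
23√255/255 ≈ 1.44 m/s

x² + y² = 28²
2x·dx/dt + 2y·dy/dt = 0
dy/dt = -x/y · dx/dt = -23/√255 · 1 = -23√255/255 m/s
The top is descending at 23√255/255 ≈ 1.44 m/s.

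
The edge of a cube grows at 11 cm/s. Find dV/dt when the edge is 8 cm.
2112 cm³/s

V = s³
dV/dt = 3s² · ds/dt = 3·8²·11 = 2112 cm³/s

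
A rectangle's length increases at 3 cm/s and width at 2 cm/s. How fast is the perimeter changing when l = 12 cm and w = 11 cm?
10 cm/s

P = 2(l + w)
dP/dt = 2(dl/dt + dw/dt) = 2(3 + 2) = 10 cm/s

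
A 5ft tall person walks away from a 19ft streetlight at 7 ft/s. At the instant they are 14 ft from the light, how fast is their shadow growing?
5/2 ft/s

By similar triangles: 19/(x+s) = 5/s
Solving: s = 5x/14
ds/dt = 5/14 · dx/dt = 5/14 · 7 = 5/2 ft/s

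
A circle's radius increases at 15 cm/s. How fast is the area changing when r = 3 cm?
90π cm²/s

A = πr²
dA/dt = 2πr · dr/dt = 2π(3)(15) = 90π cm²/s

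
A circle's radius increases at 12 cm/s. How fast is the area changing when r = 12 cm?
288π cm²/s

A = πr²
dA/dt = 2πr · dr/dt = 2π(12)(12) = 288π cm²/s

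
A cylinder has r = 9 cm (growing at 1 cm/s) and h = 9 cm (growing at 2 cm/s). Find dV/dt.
324π cm³/s

V = πr²h
dV/dt = 2πrh·dr/dt + πr²·dh/dt
= 2π(9)(9)(1) + π(9)²(2)
= 324π cm³/s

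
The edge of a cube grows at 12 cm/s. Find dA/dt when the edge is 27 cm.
3888 cm²/s

A = 6s²
dA/dt = 12s · ds/dt = 12·27·12 = 3888 cm²/s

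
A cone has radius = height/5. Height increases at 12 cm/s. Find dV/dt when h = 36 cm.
15552π/25 cm³/s

V = (1/3)π(h/5)²h = πh³/75
dV/dt = πh²/25 · 12
At h = 36: dV/dt = 15552π/25 cm³/s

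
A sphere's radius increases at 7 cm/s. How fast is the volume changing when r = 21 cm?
12348π cm³/s

V = (4/3)πr³
dV/dt = dV/dr · dr/dt = 4πr² · 7
At r = 21: dV/dt = 12348π cm³/s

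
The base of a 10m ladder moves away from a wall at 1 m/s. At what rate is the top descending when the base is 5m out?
√3/3 ≈ 0.5774 m/s

x² + y² = 10²
2x·dx/dt + 2y·dy/dt = 0
dy/dt = -x/y · dx/dt = -5/(5√3) · 1 = -√3/3 m/s
The top is descending at √3/3 ≈ 0.5774 m/s.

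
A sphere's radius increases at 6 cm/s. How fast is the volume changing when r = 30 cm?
21600π cm³/s

V = (4/3)πr³
dV/dt = dV/dr · dr/dt = 4πr² · 6
At r = 30: dV/dt = 21600π cm³/s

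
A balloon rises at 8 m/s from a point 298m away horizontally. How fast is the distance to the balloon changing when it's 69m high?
552√93565/93565 ≈ 1.805 m/s

z² = 298² + y²
z = √(298² + 69²) = √93565
dz/dt = y/z · dy/dt = 69/√93565 · 8 = 552√93565/93565 ≈ 1.805 m/s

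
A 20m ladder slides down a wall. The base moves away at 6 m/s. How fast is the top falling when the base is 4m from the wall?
√6/2 ≈ 1.225 m/s

x² + y² = 20²
2x·dx/dt + 2y·dy/dt = 0
dy/dt = -x/y · dx/dt = -4/(8√6) · 6 = -√6/2 m/s
The top is descending at √6/2 ≈ 1.225 m/s.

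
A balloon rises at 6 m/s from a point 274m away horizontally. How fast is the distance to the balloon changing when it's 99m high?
594√84877/84877 ≈ 2.039 m/s

z² = 274² + y²
z = √(274² + 99²) = √84877
dz/dt = y/z · dy/dt = 99/√84877 · 6 = 594√84877/84877 ≈ 2.039 m/s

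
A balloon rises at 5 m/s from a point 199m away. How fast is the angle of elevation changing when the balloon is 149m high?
0.0161 rad/s

tan(θ) = y/199
sec²(θ) · dθ/dt = (1/199) · dy/dt
dθ/dt = cos²(θ)/199 · 5 = 199/(199² + 149²) · 5
dθ/dt = 0.0161 rad/s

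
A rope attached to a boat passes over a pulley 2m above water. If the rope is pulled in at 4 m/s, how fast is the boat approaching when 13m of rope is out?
52√165/165 ≈ 4.048 m/s

rope² = x² + 2²
x = √(13² - 2²) = √165
dx/dt = (rope/x) · d(rope)/dt = (13/√165) · (-4) = -52√165/165 m/s
The boat approaches at 52√165/165 ≈ 4.048 m/s.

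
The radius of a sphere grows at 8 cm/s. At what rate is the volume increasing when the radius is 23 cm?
16928π cm³/s

V = (4/3)πr³
dV/dt = dV/dr · dr/dt = 4πr² · 8
At r = 23: dV/dt = 16928π cm³/s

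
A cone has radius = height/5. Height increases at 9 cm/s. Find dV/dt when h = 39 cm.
13689π/25 cm³/s

V = (1/3)π(h/5)²h = πh³/75
dV/dt = πh²/25 · 9
At h = 39: dV/dt = 13689π/25 cm³/s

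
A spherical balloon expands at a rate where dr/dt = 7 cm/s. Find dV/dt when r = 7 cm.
1372π cm³/s

V = (4/3)πr³
dV/dt = dV/dr · dr/dt = 4πr² · 7
At r = 7: dV/dt = 1372π cm³/s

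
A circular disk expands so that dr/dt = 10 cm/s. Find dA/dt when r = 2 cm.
40π cm²/s

A = πr²
dA/dt = 2πr · dr/dt = 2π(2)(10) = 40π cm²/s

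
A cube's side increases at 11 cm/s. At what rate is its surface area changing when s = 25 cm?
3300 cm²/s

A = 6s²
dA/dt = 12s · ds/dt = 12·25·11 = 3300 cm²/s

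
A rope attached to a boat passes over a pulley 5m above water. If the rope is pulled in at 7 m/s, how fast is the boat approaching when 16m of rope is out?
16√231/33 ≈ 7.369 m/s

rope² = x² + 5²
x = √(16² - 5²) = √231
dx/dt = (rope/x) · d(rope)/dt = (16/√231) · (-7) = -16√231/33 m/s
The boat approaches at 16√231/33 ≈ 7.369 m/s.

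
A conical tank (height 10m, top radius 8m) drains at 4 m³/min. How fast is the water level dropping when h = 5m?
1/(4π) ≈ 0.07958 m/min

r/h = 8/10, so r = (4/5)h
V = (1/3)πr²h = (1/3)π((4/5)h)²h = (16/75)πh³
dV/dh = (16/25)πh²
dh/dt = (dV/dt)/(dV/dh) = -4/((16/25)π·5²) = -1/(4π) m/min
The level is dropping at 1/(4π) ≈ 0.07958 m/min.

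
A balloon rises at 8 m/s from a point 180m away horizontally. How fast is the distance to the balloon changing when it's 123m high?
328√5281/5281 ≈ 4.514 m/s

z² = 180² + y²
z = √(180² + 123²) = 3√5281
dz/dt = y/z · dy/dt = 123/(3√5281) · 8 = 328√5281/5281 ≈ 4.514 m/s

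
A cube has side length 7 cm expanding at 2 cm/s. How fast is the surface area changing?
168 cm²/s

A = 6s²
dA/dt = 12s · ds/dt = 12·7·2 = 168 cm²/s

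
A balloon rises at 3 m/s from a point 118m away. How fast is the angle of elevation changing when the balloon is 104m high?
0.014309 rad/s

tan(θ) = y/118
sec²(θ) · dθ/dt = (1/118) · dy/dt
dθ/dt = cos²(θ)/118 · 3 = 118/(118² + 104²) · 3
dθ/dt = 0.014309 rad/s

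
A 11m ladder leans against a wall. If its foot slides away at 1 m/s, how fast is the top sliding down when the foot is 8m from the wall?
8√57/57 ≈ 1.06 m/s

x² + y² = 11²
2x·dx/dt + 2y·dy/dt = 0
dy/dt = -x/y · dx/dt = -8/√57 · 1 = -8√57/57 m/s
The top is descending at 8√57/57 ≈ 1.06 m/s.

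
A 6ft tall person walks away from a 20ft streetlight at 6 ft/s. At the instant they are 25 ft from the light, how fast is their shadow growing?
18/7 ft/s

By similar triangles: 20/(x+s) = 6/s
Solving: s = 6x/14
ds/dt = 6/14 · dx/dt = 3/7 · 6 = 18/7 ft/s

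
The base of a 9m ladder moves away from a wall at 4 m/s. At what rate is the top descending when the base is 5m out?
5√14/7 ≈ 2.673 m/s

x² + y² = 9²
2x·dx/dt + 2y·dy/dt = 0
dy/dt = -x/y · dx/dt = -5/(2√14) · 4 = -5√14/7 m/s
The top is descending at 5√14/7 ≈ 2.673 m/s.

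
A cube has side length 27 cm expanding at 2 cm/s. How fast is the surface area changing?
648 cm²/s

A = 6s²
dA/dt = 12s · ds/dt = 12·27·2 = 648 cm²/s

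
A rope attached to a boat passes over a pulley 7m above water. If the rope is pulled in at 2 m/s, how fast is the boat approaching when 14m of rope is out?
4√3/3 ≈ 2.309 m/s

rope² = x² + 7²
x = √(14² - 7²) = 7√3
dx/dt = (rope/x) · d(rope)/dt = (14/(7√3)) · (-2) = -4√3/3 m/s
The boat approaches at 4√3/3 ≈ 2.309 m/s.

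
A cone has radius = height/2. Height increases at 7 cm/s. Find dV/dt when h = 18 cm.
567π cm³/s

V = (1/3)π(h/2)²h = πh³/12
dV/dt = πh²/4 · 7
At h = 18: dV/dt = 567π cm³/s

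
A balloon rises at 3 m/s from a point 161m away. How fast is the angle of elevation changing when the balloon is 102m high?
0.013297 rad/s

tan(θ) = y/161
sec²(θ) · dθ/dt = (1/161) · dy/dt
dθ/dt = cos²(θ)/161 · 3 = 161/(161² + 102²) · 3
dθ/dt = 0.013297 rad/s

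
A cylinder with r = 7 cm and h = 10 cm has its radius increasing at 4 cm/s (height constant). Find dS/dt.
192π cm²/s

S = 2πrh + 2πr² (lateral + bases)
dS/dt = (2πh + 4πr)·dr/dt = (2π·10 + 4π·7)·4
= 192π cm²/s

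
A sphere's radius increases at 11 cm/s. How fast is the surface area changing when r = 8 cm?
704π cm²/s

S = 4πr²
dS/dt = dS/dr · dr/dt = 8πr · 11
At r = 8: dS/dt = 704π cm²/s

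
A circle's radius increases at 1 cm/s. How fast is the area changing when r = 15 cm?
30π cm²/s

A = πr²
dA/dt = 2πr · dr/dt = 2π(15)(1) = 30π cm²/s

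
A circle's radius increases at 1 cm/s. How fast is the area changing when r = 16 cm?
32π cm²/s

A = πr²
dA/dt = 2πr · dr/dt = 2π(16)(1) = 32π cm²/s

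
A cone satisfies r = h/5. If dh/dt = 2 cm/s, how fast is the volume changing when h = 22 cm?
968π/25 cm³/s

V = (1/3)π(h/5)²h = πh³/75
dV/dt = πh²/25 · 2
At h = 22: dV/dt = 968π/25 cm³/s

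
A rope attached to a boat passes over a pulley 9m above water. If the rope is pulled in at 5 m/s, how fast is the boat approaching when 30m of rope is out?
50√91/91 ≈ 5.241 m/s

rope² = x² + 9²
x = √(30² - 9²) = 3√91
dx/dt = (rope/x) · d(rope)/dt = (30/(3√91)) · (-5) = -50√91/91 m/s
The boat approaches at 50√91/91 ≈ 5.241 m/s.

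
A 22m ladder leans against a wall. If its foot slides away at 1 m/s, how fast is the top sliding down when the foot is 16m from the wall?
8√57/57 ≈ 1.06 m/s

x² + y² = 22²
2x·dx/dt + 2y·dy/dt = 0
dy/dt = -x/y · dx/dt = -16/(2√57) · 1 = -8√57/57 m/s
The top is descending at 8√57/57 ≈ 1.06 m/s.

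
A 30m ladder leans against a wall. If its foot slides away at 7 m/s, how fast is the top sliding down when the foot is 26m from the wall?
13√14/4 ≈ 12.16 m/s

x² + y² = 30²
2x·dx/dt + 2y·dy/dt = 0
dy/dt = -x/y · dx/dt = -26/(4√14) · 7 = -13√14/4 m/s
The top is descending at 13√14/4 ≈ 12.16 m/s.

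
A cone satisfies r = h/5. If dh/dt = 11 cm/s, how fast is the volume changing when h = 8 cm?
704π/25 cm³/s

V = (1/3)π(h/5)²h = πh³/75
dV/dt = πh²/25 · 11
At h = 8: dV/dt = 704π/25 cm³/s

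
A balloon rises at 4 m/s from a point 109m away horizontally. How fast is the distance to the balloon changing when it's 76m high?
304√17657/17657 ≈ 2.288 m/s

z² = 109² + y²
z = √(109² + 76²) = √17657
dz/dt = y/z · dy/dt = 76/√17657 · 4 = 304√17657/17657 ≈ 2.288 m/s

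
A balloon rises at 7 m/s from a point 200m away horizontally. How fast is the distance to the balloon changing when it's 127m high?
889√41/1517 ≈ 3.752 m/s

z² = 200² + y²
z = √(200² + 127²) = 37√41
dz/dt = y/z · dy/dt = 127/(37√41) · 7 = 889√41/1517 ≈ 3.752 m/s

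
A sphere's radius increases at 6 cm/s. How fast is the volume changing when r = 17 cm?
6936π cm³/s

V = (4/3)πr³
dV/dt = dV/dr · dr/dt = 4πr² · 6
At r = 17: dV/dt = 6936π cm³/s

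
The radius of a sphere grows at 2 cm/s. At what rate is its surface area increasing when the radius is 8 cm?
128π cm²/s

S = 4πr²
dS/dt = dS/dr · dr/dt = 8πr · 2
At r = 8: dS/dt = 128π cm²/s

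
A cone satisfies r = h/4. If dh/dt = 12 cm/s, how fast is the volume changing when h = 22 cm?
363π cm³/s

V = (1/3)π(h/4)²h = πh³/48
dV/dt = πh²/16 · 12
At h = 22: dV/dt = 363π cm³/s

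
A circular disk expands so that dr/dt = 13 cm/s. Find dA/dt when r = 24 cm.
624π cm²/s

A = πr²
dA/dt = 2πr · dr/dt = 2π(24)(13) = 624π cm²/s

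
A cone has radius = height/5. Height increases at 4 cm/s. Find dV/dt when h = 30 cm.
144π cm³/s

V = (1/3)π(h/5)²h = πh³/75
dV/dt = πh²/25 · 4
At h = 30: dV/dt = 144π cm³/s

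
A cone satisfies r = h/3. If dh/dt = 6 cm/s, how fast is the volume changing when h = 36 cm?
864π cm³/s

V = (1/3)π(h/3)²h = πh³/27
dV/dt = πh²/9 · 6
At h = 36: dV/dt = 864π cm³/s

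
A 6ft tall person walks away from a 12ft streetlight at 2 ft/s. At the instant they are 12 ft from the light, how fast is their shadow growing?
2 ft/s

By similar triangles: 12/(x+s) = 6/s
Solving: s = 6x/6
ds/dt = 6/6 · dx/dt = 1 · 2 = 2 ft/s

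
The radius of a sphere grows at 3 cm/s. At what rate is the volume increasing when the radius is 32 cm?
12288π cm³/s

V = (4/3)πr³
dV/dt = dV/dr · dr/dt = 4πr² · 3
At r = 32: dV/dt = 12288π cm³/s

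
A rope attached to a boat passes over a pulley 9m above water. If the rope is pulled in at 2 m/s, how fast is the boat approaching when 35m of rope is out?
35√286/286 ≈ 2.07 m/s

rope² = x² + 9²
x = √(35² - 9²) = 2√286
dx/dt = (rope/x) · d(rope)/dt = (35/(2√286)) · (-2) = -35√286/286 m/s
The boat approaches at 35√286/286 ≈ 2.07 m/s.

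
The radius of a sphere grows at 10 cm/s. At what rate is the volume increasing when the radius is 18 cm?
12960π cm³/s

V = (4/3)πr³
dV/dt = dV/dr · dr/dt = 4πr² · 10
At r = 18: dV/dt = 12960π cm³/s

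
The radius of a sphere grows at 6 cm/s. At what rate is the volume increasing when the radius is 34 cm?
27744π cm³/s

V = (4/3)πr³
dV/dt = dV/dr · dr/dt = 4πr² · 6
At r = 34: dV/dt = 27744π cm³/s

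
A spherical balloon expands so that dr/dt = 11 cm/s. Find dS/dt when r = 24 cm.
2112π cm²/s

S = 4πr²
dS/dt = dS/dr · dr/dt = 8πr · 11
At r = 24: dS/dt = 2112π cm²/s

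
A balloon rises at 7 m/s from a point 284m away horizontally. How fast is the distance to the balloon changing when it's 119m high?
833√94817/94817 ≈ 2.705 m/s

z² = 284² + y²
z = √(284² + 119²) = √94817
dz/dt = y/z · dy/dt = 119/√94817 · 7 = 833√94817/94817 ≈ 2.705 m/s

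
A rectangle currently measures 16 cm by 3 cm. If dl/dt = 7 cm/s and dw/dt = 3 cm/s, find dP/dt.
20 cm/s

P = 2(l + w)
dP/dt = 2(dl/dt + dw/dt) = 2(7 + 3) = 20 cm/s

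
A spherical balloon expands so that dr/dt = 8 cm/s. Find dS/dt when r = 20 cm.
1280π cm²/s

S = 4πr²
dS/dt = dS/dr · dr/dt = 8πr · 8
At r = 20: dS/dt = 1280π cm²/s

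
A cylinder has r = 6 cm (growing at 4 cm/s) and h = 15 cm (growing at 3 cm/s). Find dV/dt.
828π cm³/s

V = πr²h
dV/dt = 2πrh·dr/dt + πr²·dh/dt
= 2π(6)(15)(4) + π(6)²(3)
= 828π cm³/s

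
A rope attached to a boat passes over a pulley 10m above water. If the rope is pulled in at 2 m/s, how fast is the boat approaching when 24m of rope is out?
24√119/119 ≈ 2.2 m/s

rope² = x² + 10²
x = √(24² - 10²) = 2√119
dx/dt = (rope/x) · d(rope)/dt = (24/(2√119)) · (-2) = -24√119/119 m/s
The boat approaches at 24√119/119 ≈ 2.2 m/s.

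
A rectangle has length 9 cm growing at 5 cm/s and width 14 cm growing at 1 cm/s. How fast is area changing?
79 cm²/s

A = lw
dA/dt = w·dl/dt + l·dw/dt = 14·5 + 9·1 = 79 cm²/s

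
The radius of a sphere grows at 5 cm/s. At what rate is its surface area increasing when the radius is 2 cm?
80π cm²/s

S = 4πr²
dS/dt = dS/dr · dr/dt = 8πr · 5
At r = 2: dS/dt = 80π cm²/s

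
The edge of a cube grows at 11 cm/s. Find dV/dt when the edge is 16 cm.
8448 cm³/s

V = s³
dV/dt = 3s² · ds/dt = 3·16²·11 = 8448 cm³/s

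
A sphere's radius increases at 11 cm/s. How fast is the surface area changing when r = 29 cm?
2552π cm²/s

S = 4πr²
dS/dt = dS/dr · dr/dt = 8πr · 11
At r = 29: dS/dt = 2552π cm²/s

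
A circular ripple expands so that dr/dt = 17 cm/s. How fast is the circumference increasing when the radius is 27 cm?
34π cm/s

C = 2πr
dC/dt = 2π · dr/dt = 2π · 17 = 34π cm/s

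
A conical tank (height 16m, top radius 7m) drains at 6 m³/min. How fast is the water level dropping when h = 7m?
1536/(2401π) ≈ 0.2036 m/min

r/h = 7/16, so r = (7/16)h
V = (1/3)πr²h = (1/3)π((7/16)h)²h = (49/768)πh³
dV/dh = (49/256)πh²
dh/dt = (dV/dt)/(dV/dh) = -6/((49/256)π·7²) = -1536/(2401π) m/min
The level is dropping at 1536/(2401π) ≈ 0.2036 m/min.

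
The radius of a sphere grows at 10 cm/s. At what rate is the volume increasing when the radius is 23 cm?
21160π cm³/s

V = (4/3)πr³
dV/dt = dV/dr · dr/dt = 4πr² · 10
At r = 23: dV/dt = 21160π cm³/s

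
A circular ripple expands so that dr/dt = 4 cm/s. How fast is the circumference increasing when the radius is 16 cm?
8π cm/s

C = 2πr
dC/dt = 2π · dr/dt = 2π · 4 = 8π cm/s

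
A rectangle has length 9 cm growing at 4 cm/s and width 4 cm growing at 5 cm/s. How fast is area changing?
61 cm²/s

A = lw
dA/dt = w·dl/dt + l·dw/dt = 4·4 + 9·5 = 61 cm²/s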